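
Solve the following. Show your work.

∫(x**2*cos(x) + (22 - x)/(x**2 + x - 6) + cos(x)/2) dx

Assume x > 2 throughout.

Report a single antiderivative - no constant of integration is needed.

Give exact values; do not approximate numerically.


Step 1. Rewrite: now ∫(x**2*cos(x)) dx + ∫((22 - x)/(x**2 + x - 6)) dx + ∫(cos(x)/2) dx.
Step 2. Integrate ∫(x**2*cos(x)) dx by parts with u = x**2, dv = (cos(x)) dx, so v = sin(x): now x**2*sin(x) + ∫(-2*x*sin(x)) dx + ∫((22 - x)/(x**2 + x - 6)) dx + ∫(cos(x)/2) dx.
Step 3. Integrate ∫(-2*x*sin(x)) dx by parts with u = x, dv = (-2*sin(x)) dx, so v = 2*cos(x): now x**2*sin(x) + 2*x*cos(x) + ∫((22 - x)/(x**2 + x - 6)) dx + ∫(-2*cos(x)) dx + ∫(cos(x)/2) dx.
Step 4. Evaluate the standard form: now x**2*sin(x) + 2*x*cos(x) - 2*sin(x) + ∫((22 - x)/(x**2 + x - 6)) dx + ∫(cos(x)/2) dx.
Step 5. Decompose ∫((22 - x)/(x**2 + x - 6)) dx by partial fractions, (22 - x)/(x**2 + x - 6) = -5/(x + 3) + 4/(x - 2): now x**2*sin(x) + 2*x*cos(x) - 2*sin(x) + ∫(4/(x - 2)) dx + ∫(-5/(x + 3)) dx + ∫(cos(x)/2) dx.
Step 6. Evaluate the standard form [assuming x > 2]: now x**2*sin(x) + 2*x*cos(x) + 4*log(x - 2) - 2*sin(x) + ∫(-5/(x + 3)) dx + ∫(cos(x)/2) dx.
Step 7. Evaluate the standard form [assuming x > -3]: now x**2*sin(x) + 2*x*cos(x) + 4*log(x - 2) - 5*log(x + 3) - 2*sin(x) + ∫(cos(x)/2) dx.
Step 8. Evaluate the standard form: now x**2*sin(x) + 2*x*cos(x) + 4*log(x - 2) - 5*log(x + 3) - 3*sin(x)/2.
Answer: x**2*sin(x) + 2*x*cos(x) + 4*log(x - 2) - 5*log(x + 3) - 3*sin(x)/2.


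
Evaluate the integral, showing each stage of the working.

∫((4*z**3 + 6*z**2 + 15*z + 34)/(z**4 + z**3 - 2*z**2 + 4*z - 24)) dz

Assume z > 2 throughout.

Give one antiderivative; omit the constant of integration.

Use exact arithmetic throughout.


Step 1. Decompose ∫((4*z**3 + 6*z**2 + 15*z + 34)/(z**4 + z**3 - 2*z**2 + 4*z - 24)) dz by partial fractions, (4*z**3 + 6*z**2 + 15*z + 34)/(z**4 + z**3 - 2*z**2 + 4*z - 24) = -1/(z**2 + 4) + 1/(z + 3) + 3/(z - 2): now ∫(3/(z - 2)) dz + ∫(1/(z + 3)) dz + ∫(-1/(z**2 + 4)) dz.
Step 2. Evaluate the standard form [assuming z > 2]: now 3*log(z - 2) + ∫(1/(z + 3)) dz + ∫(-1/(z**2 + 4)) dz.
Step 3. Evaluate the standard form [assuming z > -3]: now 3*log(z - 2) + log(z + 3) + ∫(-1/(z**2 + 4)) dz.
Step 4. Evaluate the standard form: now 3*log(z - 2) + log(z + 3) - atan(z/2)/2.
Answer: 3*log(z - 2) + log(z + 3) - atan(z/2)/2.


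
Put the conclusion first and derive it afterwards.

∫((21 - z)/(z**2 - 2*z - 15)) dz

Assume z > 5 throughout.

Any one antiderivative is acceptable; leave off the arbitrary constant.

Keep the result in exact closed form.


The answer is 2*log(z - 5) - 3*log(z + 3).
Step 1. Decompose ∫((21 - z)/(z**2 - 2*z - 15)) dz by partial fractions, (21 - z)/(z**2 - 2*z - 15) = -3/(z + 3) + 2/(z - 5): now ∫(2/(z - 5)) dz + ∫(-3/(z + 3)) dz.
Step 2. Evaluate the standard form [assuming z > 5]: now 2*log(z - 5) + ∫(-3/(z + 3)) dz.
Step 3. Evaluate the standard form [assuming z > -3]: now 2*log(z - 5) - 3*log(z + 3).
Answer: 2*log(z - 5) - 3*log(z + 3).


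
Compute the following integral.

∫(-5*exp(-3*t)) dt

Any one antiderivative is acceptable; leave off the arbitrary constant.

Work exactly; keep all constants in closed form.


Answer: 5*exp(-3*t)/3.


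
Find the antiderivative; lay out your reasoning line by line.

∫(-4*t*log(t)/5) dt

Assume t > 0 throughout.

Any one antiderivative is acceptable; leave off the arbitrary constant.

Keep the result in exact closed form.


Step 1. Integrate ∫(-4*t*log(t)/5) dt by parts with u = log(t), dv = (-4*t/5) dt, so v = -2*t**2/5 [assuming t > 0]: now -2*t**2*log(t)/5 + ∫(2*t/5) dt.
Step 2. Evaluate the standard form: now -2*t**2*log(t)/5 + t**2/5.
Answer: -2*t**2*log(t)/5 + t**2/5.


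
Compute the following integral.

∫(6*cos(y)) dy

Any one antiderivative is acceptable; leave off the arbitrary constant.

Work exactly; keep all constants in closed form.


Answer: 6*sin(y).


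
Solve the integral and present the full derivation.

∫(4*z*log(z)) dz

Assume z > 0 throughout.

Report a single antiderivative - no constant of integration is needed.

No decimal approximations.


Step 1. Integrate ∫(4*z*log(z)) dz by parts with u = log(z), dv = (4*z) dz, so v = 2*z**2 [assuming z > 0]: now 2*z**2*log(z) + ∫(-2*z) dz.
Step 2. Evaluate the standard form: now 2*z**2*log(z) - z**2.
Answer: 2*z**2*log(z) - z**2.


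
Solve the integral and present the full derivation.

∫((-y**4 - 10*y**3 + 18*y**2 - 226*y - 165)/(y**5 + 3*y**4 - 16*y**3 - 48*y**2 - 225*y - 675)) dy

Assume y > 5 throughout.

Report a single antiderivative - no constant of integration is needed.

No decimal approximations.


Step 1. Decompose ∫((-y**4 - 10*y**3 + 18*y**2 - 226*y - 165)/(y**5 + 3*y**4 - 16*y**3 - 48*y**2 - 225*y - 675)) dy by partial fractions, (-y**4 - 10*y**3 + 18*y**2 - 226*y - 165)/(y**5 + 3*y**4 - 16*y**3 - 48*y**2 - 225*y - 675) = 4/(y**2 + 9) + 3/(y + 5) - 3/(y + 3) - 1/(y - 5): now ∫(-1/(y - 5)) dy + ∫(-3/(y + 3)) dy + ∫(3/(y + 5)) dy + ∫(4/(y**2 + 9)) dy.
Step 2. Evaluate the standard form [assuming y > -5]: now 3*log(y + 5) + ∫(-1/(y - 5)) dy + ∫(-3/(y + 3)) dy + ∫(4/(y**2 + 9)) dy.
Step 3. Evaluate the standard form [assuming y > -3]: now -3*log(y + 3) + 3*log(y + 5) + ∫(-1/(y - 5)) dy + ∫(4/(y**2 + 9)) dy.
Step 4. Evaluate the standard form [assuming y > 5]: now -log(y - 5) - 3*log(y + 3) + 3*log(y + 5) + ∫(4/(y**2 + 9)) dy.
Step 5. Evaluate the standard form: now -log(y - 5) - 3*log(y + 3) + 3*log(y + 5) + 4*atan(y/3)/3.
Answer: -log(y - 5) - 3*log(y + 3) + 3*log(y + 5) + 4*atan(y/3)/3.


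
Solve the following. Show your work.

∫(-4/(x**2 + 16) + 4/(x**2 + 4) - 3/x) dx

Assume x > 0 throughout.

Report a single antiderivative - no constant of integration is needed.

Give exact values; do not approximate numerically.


Step 1. Rewrite: now ∫(-3/x) dx + ∫(4/(x**2 + 4)) dx + ∫(-4/(x**2 + 16)) dx.
Step 2. Evaluate the standard form: now -atan(x/4) + ∫(-3/x) dx + ∫(4/(x**2 + 4)) dx.
Step 3. Evaluate the standard form [assuming x > 0]: now -3*log(x) - atan(x/4) + ∫(4/(x**2 + 4)) dx.
Step 4. Evaluate the standard form: now -3*log(x) - atan(x/4) + 2*atan(x/2).
Answer: -3*log(x) - atan(x/4) + 2*atan(x/2).


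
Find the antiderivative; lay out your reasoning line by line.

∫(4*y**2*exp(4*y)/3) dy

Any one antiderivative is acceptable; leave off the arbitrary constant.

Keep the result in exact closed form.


Step 1. Integrate ∫(4*y**2*exp(4*y)/3) dy by parts with u = y**2, dv = (4*exp(4*y)/3) dy, so v = exp(4*y)/3: now y**2*exp(4*y)/3 + ∫(-2*y*exp(4*y)/3) dy.
Step 2. Integrate ∫(-2*y*exp(4*y)/3) dy by parts with u = y, dv = (-2*exp(4*y)/3) dy, so v = -exp(4*y)/6: now y**2*exp(4*y)/3 - y*exp(4*y)/6 + ∫(exp(4*y)/6) dy.
Step 3. Evaluate the standard form: now y**2*exp(4*y)/3 - y*exp(4*y)/6 + exp(4*y)/24.
Answer: y**2*exp(4*y)/3 - y*exp(4*y)/6 + exp(4*y)/24.


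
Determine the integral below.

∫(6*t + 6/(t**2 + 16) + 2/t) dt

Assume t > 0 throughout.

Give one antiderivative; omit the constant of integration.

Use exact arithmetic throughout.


Answer: 3*t**2 + 2*log(t) + 3*atan(t/4)/2.


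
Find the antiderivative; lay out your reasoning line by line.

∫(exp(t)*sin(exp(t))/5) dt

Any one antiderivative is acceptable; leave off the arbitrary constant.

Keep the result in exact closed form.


Step 1. Substitute u = exp(t), turning ∫(exp(t)*sin(exp(t))/5) dt into ∫(sin(u)/5) du: now ∫(sin(u)/5) du.
Step 2. Evaluate the standard form: now -cos(u)/5.
Step 3. Substitute back u = exp(t): now -cos(exp(t))/5.
Answer: -cos(exp(t))/5.


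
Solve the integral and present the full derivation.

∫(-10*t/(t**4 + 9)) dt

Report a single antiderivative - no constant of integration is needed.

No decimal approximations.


Step 1. Substitute u = t**2, turning ∫(-10*t/(t**4 + 9)) dt into ∫(-5/(u**2 + 9)) du: now ∫(-5/(u**2 + 9)) du.
Step 2. Evaluate the standard form: now -5*atan(u/3)/3.
Step 3. Substitute back u = t**2: now -5*atan(t**2/3)/3.
Answer: -5*atan(t**2/3)/3.


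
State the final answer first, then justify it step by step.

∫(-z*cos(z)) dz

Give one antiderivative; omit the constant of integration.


The answer is -z*sin(z) - cos(z).
Step 1. Integrate ∫(-z*cos(z)) dz by parts with u = z, dv = (-cos(z)) dz, so v = -sin(z): now -z*sin(z) + ∫(sin(z)) dz.
Step 2. Evaluate the standard form: now -z*sin(z) - cos(z).
Answer: -z*sin(z) - cos(z).


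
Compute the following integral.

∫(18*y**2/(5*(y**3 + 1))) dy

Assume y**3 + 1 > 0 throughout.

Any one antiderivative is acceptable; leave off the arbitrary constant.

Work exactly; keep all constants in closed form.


Answer: 6*log(y**3 + 1)/5.


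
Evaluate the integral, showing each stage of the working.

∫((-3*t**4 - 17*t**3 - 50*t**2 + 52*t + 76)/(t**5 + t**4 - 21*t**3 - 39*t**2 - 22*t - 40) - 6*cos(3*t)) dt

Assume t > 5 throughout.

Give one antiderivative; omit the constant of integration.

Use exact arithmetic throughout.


Step 1. Rewrite: now ∫((-3*t**4 - 17*t**3 - 50*t**2 + 52*t + 76)/(t**5 + t**4 - 21*t**3 - 39*t**2 - 22*t - 40)) dt + ∫(-6*cos(3*t)) dt.
Step 2. Evaluate the standard form: now -2*sin(3*t) + ∫((-3*t**4 - 17*t**3 - 50*t**2 + 52*t + 76)/(t**5 + t**4 - 21*t**3 - 39*t**2 - 22*t - 40)) dt.
Step 3. Decompose ∫((-3*t**4 - 17*t**3 - 50*t**2 + 52*t + 76)/(t**5 + t**4 - 21*t**3 - 39*t**2 - 22*t - 40)) dt by partial fractions, (-3*t**4 - 17*t**3 - 50*t**2 + 52*t + 76)/(t**5 + t**4 - 21*t**3 - 39*t**2 - 22*t - 40) = -3/(t**2 + 1) - 2/(t + 4) + 2/(t + 2) - 3/(t - 5): now -2*sin(3*t) + ∫(-3/(t - 5)) dt + ∫(2/(t + 2)) dt + ∫(-2/(t + 4)) dt + ∫(-3/(t**2 + 1)) dt.
Step 4. Evaluate the standard form [assuming t > -2]: now 2*log(t + 2) - 2*sin(3*t) + ∫(-3/(t - 5)) dt + ∫(-2/(t + 4)) dt + ∫(-3/(t**2 + 1)) dt.
Step 5. Evaluate the standard form [assuming t > 5]: now -3*log(t - 5) + 2*log(t + 2) - 2*sin(3*t) + ∫(-2/(t + 4)) dt + ∫(-3/(t**2 + 1)) dt.
Step 6. Evaluate the standard form [assuming t > -4]: now -3*log(t - 5) + 2*log(t + 2) - 2*log(t + 4) - 2*sin(3*t) + ∫(-3/(t**2 + 1)) dt.
Step 7. Evaluate the standard form: now -3*log(t - 5) + 2*log(t + 2) - 2*log(t + 4) - 2*sin(3*t) - 3*atan(t).
Answer: -3*log(t - 5) + 2*log(t + 2) - 2*log(t + 4) - 2*sin(3*t) - 3*atan(t).


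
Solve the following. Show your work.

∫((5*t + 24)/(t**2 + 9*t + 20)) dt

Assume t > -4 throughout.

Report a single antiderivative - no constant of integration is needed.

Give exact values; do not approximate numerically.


Step 1. Decompose ∫((5*t + 24)/(t**2 + 9*t + 20)) dt by partial fractions, (5*t + 24)/(t**2 + 9*t + 20) = 1/(t + 5) + 4/(t + 4): now ∫(4/(t + 4)) dt + ∫(1/(t + 5)) dt.
Step 2. Evaluate the standard form [assuming t > -4]: now 4*log(t + 4) + ∫(1/(t + 5)) dt.
Step 3. Evaluate the standard form [assuming t > -5]: now 4*log(t + 4) + log(t + 5).
Answer: 4*log(t + 4) + log(t + 5).


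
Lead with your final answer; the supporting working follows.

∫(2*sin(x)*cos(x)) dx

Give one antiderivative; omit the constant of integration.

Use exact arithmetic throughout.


The answer is sin(x)**2.
Step 1. Substitute u = sin(x), turning ∫(2*sin(x)*cos(x)) dx into ∫(2*u) du: now ∫(2*u) du.
Step 2. Evaluate the standard form: now u**2.
Step 3. Substitute back u = sin(x): now sin(x)**2.
Answer: sin(x)**2.


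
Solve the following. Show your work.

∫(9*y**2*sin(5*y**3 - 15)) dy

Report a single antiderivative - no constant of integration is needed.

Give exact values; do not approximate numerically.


Step 1. Substitute u = y**3 - 3, turning ∫(9*y**2*sin(5*y**3 - 15)) dy into ∫(3*sin(5*u)) du: now ∫(3*sin(5*u)) du.
Step 2. Evaluate the standard form: now -3*cos(5*u)/5.
Step 3. Substitute back u = y**3 - 3: now -3*cos(5*y**3 - 15)/5.
Answer: -3*cos(5*y**3 - 15)/5.


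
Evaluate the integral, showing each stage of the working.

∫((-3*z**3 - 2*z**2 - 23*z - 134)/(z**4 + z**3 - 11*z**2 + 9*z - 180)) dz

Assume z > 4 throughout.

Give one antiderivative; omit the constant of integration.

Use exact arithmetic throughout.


Step 1. Decompose ∫((-3*z**3 - 2*z**2 - 23*z - 134)/(z**4 + z**3 - 11*z**2 + 9*z - 180)) dz by partial fractions, (-3*z**3 - 2*z**2 - 23*z - 134)/(z**4 + z**3 - 11*z**2 + 9*z - 180) = 4/(z**2 + 9) - 1/(z + 5) - 2/(z - 4): now ∫(-2/(z - 4)) dz + ∫(-1/(z + 5)) dz + ∫(4/(z**2 + 9)) dz.
Step 2. Evaluate the standard form [assuming z > 4]: now -2*log(z - 4) + ∫(-1/(z + 5)) dz + ∫(4/(z**2 + 9)) dz.
Step 3. Evaluate the standard form [assuming z > -5]: now -2*log(z - 4) - log(z + 5) + ∫(4/(z**2 + 9)) dz.
Step 4. Evaluate the standard form: now -2*log(z - 4) - log(z + 5) + 4*atan(z/3)/3.
Answer: -2*log(z - 4) - log(z + 5) + 4*atan(z/3)/3.


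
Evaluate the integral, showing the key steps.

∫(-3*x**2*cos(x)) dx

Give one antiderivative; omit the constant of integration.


Step 1. Integrate ∫(-3*x**2*cos(x)) dx by parts with u = x**2, dv = (-3*cos(x)) dx, so v = -3*sin(x): now -3*x**2*sin(x) + ∫(6*x*sin(x)) dx.
Step 2. Integrate ∫(6*x*sin(x)) dx by parts with u = x, dv = (6*sin(x)) dx, so v = -6*cos(x): now -3*x**2*sin(x) - 6*x*cos(x) + ∫(6*cos(x)) dx.
Step 3. Evaluate the standard form: now -3*x**2*sin(x) - 6*x*cos(x) + 6*sin(x).
Answer: -3*x**2*sin(x) - 6*x*cos(x) + 6*sin(x).


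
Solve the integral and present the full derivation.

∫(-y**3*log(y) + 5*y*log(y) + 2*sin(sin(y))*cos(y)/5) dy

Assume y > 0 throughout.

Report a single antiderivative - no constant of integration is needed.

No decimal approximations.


Step 1. Rewrite: now ∫(5*y*log(y)) dy + ∫(-y**3*log(y)) dy + ∫(2*sin(sin(y))*cos(y)/5) dy.
Step 2. Integrate ∫(5*y*log(y)) dy by parts with u = log(y), dv = (5*y) dy, so v = 5*y**2/2 [assuming y > 0]: now 5*y**2*log(y)/2 + ∫(-5*y/2) dy + ∫(-y**3*log(y)) dy + ∫(2*sin(sin(y))*cos(y)/5) dy.
Step 3. Evaluate the standard form: now 5*y**2*log(y)/2 - 5*y**2/4 + ∫(-y**3*log(y)) dy + ∫(2*sin(sin(y))*cos(y)/5) dy.
Step 4. Integrate ∫(-y**3*log(y)) dy by parts with u = log(y), dv = (-y**3) dy, so v = -y**4/4 [assuming y > 0]: now -y**4*log(y)/4 + 5*y**2*log(y)/2 - 5*y**2/4 + ∫(y**3/4) dy + ∫(2*sin(sin(y))*cos(y)/5) dy.
Step 5. Evaluate the standard form: now -y**4*log(y)/4 + y**4/16 + 5*y**2*log(y)/2 - 5*y**2/4 + ∫(2*sin(sin(y))*cos(y)/5) dy.
Step 6. Substitute u = sin(y), turning ∫(2*sin(sin(y))*cos(y)/5) dy into ∫(2*sin(u)/5) du: now -y**4*log(y)/4 + y**4/16 + 5*y**2*log(y)/2 - 5*y**2/4 + ∫(2*sin(u)/5) du.
Step 7. Evaluate the standard form: now -y**4*log(y)/4 + y**4/16 + 5*y**2*log(y)/2 - 5*y**2/4 - 2*cos(u)/5.
Step 8. Substitute back u = sin(y): now -y**4*log(y)/4 + y**4/16 + 5*y**2*log(y)/2 - 5*y**2/4 - 2*cos(sin(y))/5.
Answer: -y**4*log(y)/4 + y**4/16 + 5*y**2*log(y)/2 - 5*y**2/4 - 2*cos(sin(y))/5.


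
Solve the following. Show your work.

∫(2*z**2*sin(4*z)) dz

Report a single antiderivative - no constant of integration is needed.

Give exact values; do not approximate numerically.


Step 1. Integrate ∫(2*z**2*sin(4*z)) dz by parts with u = z**2, dv = (2*sin(4*z)) dz, so v = -cos(4*z)/2: now -z**2*cos(4*z)/2 + ∫(z*cos(4*z)) dz.
Step 2. Integrate ∫(z*cos(4*z)) dz by parts with u = z, dv = (cos(4*z)) dz, so v = sin(4*z)/4: now -z**2*cos(4*z)/2 + z*sin(4*z)/4 + ∫(-sin(4*z)/4) dz.
Step 3. Evaluate the standard form: now -z**2*cos(4*z)/2 + z*sin(4*z)/4 + cos(4*z)/16.
Answer: -z**2*cos(4*z)/2 + z*sin(4*z)/4 + cos(4*z)/16.


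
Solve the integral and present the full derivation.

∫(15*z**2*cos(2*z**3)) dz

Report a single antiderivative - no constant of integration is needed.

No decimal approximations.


Step 1. Substitute u = z**3, turning ∫(15*z**2*cos(2*z**3)) dz into ∫(5*cos(2*u)) du: now ∫(5*cos(2*u)) du.
Step 2. Evaluate the standard form: now 5*sin(2*u)/2.
Step 3. Substitute back u = z**3: now 5*sin(2*z**3)/2.
Answer: 5*sin(2*z**3)/2.


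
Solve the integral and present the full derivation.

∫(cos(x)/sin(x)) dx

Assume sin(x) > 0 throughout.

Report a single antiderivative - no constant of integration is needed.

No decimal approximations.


Step 1. Substitute u = sin(x), turning ∫(cos(x)/sin(x)) dx into ∫(1/u) du: now ∫(1/u) du.
Step 2. Evaluate the standard form [assuming u > 0]: now log(u).
Step 3. Substitute back u = sin(x): now log(sin(x)).
Answer: log(sin(x)).


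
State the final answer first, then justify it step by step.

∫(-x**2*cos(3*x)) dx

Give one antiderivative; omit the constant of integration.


The answer is -x**2*sin(3*x)/3 - 2*x*cos(3*x)/9 + 2*sin(3*x)/27.
Step 1. Integrate ∫(-x**2*cos(3*x)) dx by parts with u = x**2, dv = (-cos(3*x)) dx, so v = -sin(3*x)/3: now -x**2*sin(3*x)/3 + ∫(2*x*sin(3*x)/3) dx.
Step 2. Integrate ∫(2*x*sin(3*x)/3) dx by parts with u = x, dv = (2*sin(3*x)/3) dx, so v = -2*cos(3*x)/9: now -x**2*sin(3*x)/3 - 2*x*cos(3*x)/9 + ∫(2*cos(3*x)/9) dx.
Step 3. Evaluate the standard form: now -x**2*sin(3*x)/3 - 2*x*cos(3*x)/9 + 2*sin(3*x)/27.
Answer: -x**2*sin(3*x)/3 - 2*x*cos(3*x)/9 + 2*sin(3*x)/27.


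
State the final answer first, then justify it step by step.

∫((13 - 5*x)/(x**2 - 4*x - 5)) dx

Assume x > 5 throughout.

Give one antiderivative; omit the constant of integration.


The answer is -2*log(x - 5) - 3*log(x + 1).
Step 1. Decompose ∫((13 - 5*x)/(x**2 - 4*x - 5)) dx by partial fractions, (13 - 5*x)/(x**2 - 4*x - 5) = -3/(x + 1) - 2/(x - 5): now ∫(-2/(x - 5)) dx + ∫(-3/(x + 1)) dx.
Step 2. Evaluate the standard form [assuming x > 5]: now -2*log(x - 5) + ∫(-3/(x + 1)) dx.
Step 3. Evaluate the standard form [assuming x > -1]: now -2*log(x - 5) - 3*log(x + 1).
Answer: -2*log(x - 5) - 3*log(x + 1).


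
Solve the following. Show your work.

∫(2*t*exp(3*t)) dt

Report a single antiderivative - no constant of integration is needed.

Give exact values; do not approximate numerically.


Step 1. Integrate ∫(2*t*exp(3*t)) dt by parts with u = t, dv = (2*exp(3*t)) dt, so v = 2*exp(3*t)/3: now 2*t*exp(3*t)/3 + ∫(-2*exp(3*t)/3) dt.
Step 2. Evaluate the standard form: now 2*t*exp(3*t)/3 - 2*exp(3*t)/9.
Answer: 2*t*exp(3*t)/3 - 2*exp(3*t)/9.


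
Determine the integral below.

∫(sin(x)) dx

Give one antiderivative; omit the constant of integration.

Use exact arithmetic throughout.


Answer: -cos(x).


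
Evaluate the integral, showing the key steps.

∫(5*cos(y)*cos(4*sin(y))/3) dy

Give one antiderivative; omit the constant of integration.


Step 1. Substitute u = sin(y), turning ∫(5*cos(y)*cos(4*sin(y))/3) dy into ∫(5*cos(4*u)/3) du: now ∫(5*cos(4*u)/3) du.
Step 2. Evaluate the standard form: now 5*sin(4*u)/12.
Step 3. Substitute back u = sin(y): now 5*sin(4*sin(y))/12.
Answer: 5*sin(4*sin(y))/12.


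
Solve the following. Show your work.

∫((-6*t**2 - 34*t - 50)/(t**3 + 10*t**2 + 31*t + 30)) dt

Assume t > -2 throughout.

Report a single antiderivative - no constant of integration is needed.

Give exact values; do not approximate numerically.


Step 1. Decompose ∫((-6*t**2 - 34*t - 50)/(t**3 + 10*t**2 + 31*t + 30)) dt by partial fractions, (-6*t**2 - 34*t - 50)/(t**3 + 10*t**2 + 31*t + 30) = -5/(t + 5) + 1/(t + 3) - 2/(t + 2): now ∫(-2/(t + 2)) dt + ∫(1/(t + 3)) dt + ∫(-5/(t + 5)) dt.
Step 2. Evaluate the standard form [assuming t > -3]: now log(t + 3) + ∫(-2/(t + 2)) dt + ∫(-5/(t + 5)) dt.
Step 3. Evaluate the standard form [assuming t > -2]: now -2*log(t + 2) + log(t + 3) + ∫(-5/(t + 5)) dt.
Step 4. Evaluate the standard form [assuming t > -5]: now -2*log(t + 2) + log(t + 3) - 5*log(t + 5).
Answer: -2*log(t + 2) + log(t + 3) - 5*log(t + 5).


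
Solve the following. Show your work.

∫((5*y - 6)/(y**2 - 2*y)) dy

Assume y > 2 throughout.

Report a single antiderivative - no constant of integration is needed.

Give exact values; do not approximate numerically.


Step 1. Decompose ∫((5*y - 6)/(y**2 - 2*y)) dy by partial fractions, (5*y - 6)/(y**2 - 2*y) = 2/(y - 2) + 3/y: now ∫(3/y) dy + ∫(2/(y - 2)) dy.
Step 2. Evaluate the standard form [assuming y > 0]: now 3*log(y) + ∫(2/(y - 2)) dy.
Step 3. Evaluate the standard form [assuming y > 2]: now 3*log(y) + 2*log(y - 2).
Answer: 3*log(y) + 2*log(y - 2).


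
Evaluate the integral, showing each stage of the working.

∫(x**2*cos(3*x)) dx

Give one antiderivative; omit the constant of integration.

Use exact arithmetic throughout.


Step 1. Integrate ∫(x**2*cos(3*x)) dx by parts with u = x**2, dv = (cos(3*x)) dx, so v = sin(3*x)/3: now x**2*sin(3*x)/3 + ∫(-2*x*sin(3*x)/3) dx.
Step 2. Integrate ∫(-2*x*sin(3*x)/3) dx by parts with u = x, dv = (-2*sin(3*x)/3) dx, so v = 2*cos(3*x)/9: now x**2*sin(3*x)/3 + 2*x*cos(3*x)/9 + ∫(-2*cos(3*x)/9) dx.
Step 3. Evaluate the standard form: now x**2*sin(3*x)/3 + 2*x*cos(3*x)/9 - 2*sin(3*x)/27.
Answer: x**2*sin(3*x)/3 + 2*x*cos(3*x)/9 - 2*sin(3*x)/27.


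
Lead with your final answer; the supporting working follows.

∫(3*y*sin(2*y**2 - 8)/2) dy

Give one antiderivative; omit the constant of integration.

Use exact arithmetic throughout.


The answer is -3*cos(2*y**2 - 8)/8.
Step 1. Substitute u = y**2 - 4, turning ∫(3*y*sin(2*y**2 - 8)/2) dy into ∫(3*sin(2*u)/4) du: now ∫(3*sin(2*u)/4) du.
Step 2. Evaluate the standard form: now -3*cos(2*u)/8.
Step 3. Substitute back u = y**2 - 4: now -3*cos(2*y**2 - 8)/8.
Answer: -3*cos(2*y**2 - 8)/8.


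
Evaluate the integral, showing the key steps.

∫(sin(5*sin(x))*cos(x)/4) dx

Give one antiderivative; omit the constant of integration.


Step 1. Substitute u = sin(x), turning ∫(sin(5*sin(x))*cos(x)/4) dx into ∫(sin(5*u)/4) du: now ∫(sin(5*u)/4) du.
Step 2. Evaluate the standard form: now -cos(5*u)/20.
Step 3. Substitute back u = sin(x): now -cos(5*sin(x))/20.
Answer: -cos(5*sin(x))/20.


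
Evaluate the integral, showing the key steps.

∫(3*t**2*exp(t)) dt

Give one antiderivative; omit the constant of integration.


Step 1. Integrate ∫(3*t**2*exp(t)) dt by parts with u = t**2, dv = (3*exp(t)) dt, so v = 3*exp(t): now 3*t**2*exp(t) + ∫(-6*t*exp(t)) dt.
Step 2. Integrate ∫(-6*t*exp(t)) dt by parts with u = t, dv = (-6*exp(t)) dt, so v = -6*exp(t): now 3*t**2*exp(t) - 6*t*exp(t) + ∫(6*exp(t)) dt.
Step 3. Evaluate the standard form: now 3*t**2*exp(t) - 6*t*exp(t) + 6*exp(t).
Answer: 3*t**2*exp(t) - 6*t*exp(t) + 6*exp(t).


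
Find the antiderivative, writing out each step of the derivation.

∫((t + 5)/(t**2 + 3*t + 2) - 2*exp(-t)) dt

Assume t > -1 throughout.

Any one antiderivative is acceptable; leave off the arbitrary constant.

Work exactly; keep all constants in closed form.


Step 1. Rewrite: now ∫((t + 5)/(t**2 + 3*t + 2)) dt + ∫(-2*exp(-t)) dt.
Step 2. Decompose ∫((t + 5)/(t**2 + 3*t + 2)) dt by partial fractions, (t + 5)/(t**2 + 3*t + 2) = -3/(t + 2) + 4/(t + 1): now ∫(4/(t + 1)) dt + ∫(-3/(t + 2)) dt + ∫(-2*exp(-t)) dt.
Step 3. Evaluate the standard form [assuming t > -1]: now 4*log(t + 1) + ∫(-3/(t + 2)) dt + ∫(-2*exp(-t)) dt.
Step 4. Evaluate the standard form [assuming t > -2]: now 4*log(t + 1) - 3*log(t + 2) + ∫(-2*exp(-t)) dt.
Step 5. Evaluate the standard form: now 4*log(t + 1) - 3*log(t + 2) + 2*exp(-t).
Answer: 4*log(t + 1) - 3*log(t + 2) + 2*exp(-t).


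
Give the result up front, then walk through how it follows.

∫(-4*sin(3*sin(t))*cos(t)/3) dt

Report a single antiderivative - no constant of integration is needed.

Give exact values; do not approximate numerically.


The answer is 4*cos(3*sin(t))/9.
Step 1. Substitute u = sin(t), turning ∫(-4*sin(3*sin(t))*cos(t)/3) dt into ∫(-4*sin(3*u)/3) du: now ∫(-4*sin(3*u)/3) du.
Step 2. Evaluate the standard form: now 4*cos(3*u)/9.
Step 3. Substitute back u = sin(t): now 4*cos(3*sin(t))/9.
Answer: 4*cos(3*sin(t))/9.


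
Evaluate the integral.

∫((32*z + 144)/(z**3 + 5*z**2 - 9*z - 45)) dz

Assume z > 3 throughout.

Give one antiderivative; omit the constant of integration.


Answer: 5*log(z - 3) - 4*log(z + 3) - log(z + 5).


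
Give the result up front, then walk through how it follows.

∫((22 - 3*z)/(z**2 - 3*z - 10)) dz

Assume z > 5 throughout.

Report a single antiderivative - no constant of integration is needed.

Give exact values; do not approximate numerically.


The answer is log(z - 5) - 4*log(z + 2).
Step 1. Decompose ∫((22 - 3*z)/(z**2 - 3*z - 10)) dz by partial fractions, (22 - 3*z)/(z**2 - 3*z - 10) = -4/(z + 2) + 1/(z - 5): now ∫(1/(z - 5)) dz + ∫(-4/(z + 2)) dz.
Step 2. Evaluate the standard form [assuming z > 5]: now log(z - 5) + ∫(-4/(z + 2)) dz.
Step 3. Evaluate the standard form [assuming z > -2]: now log(z - 5) - 4*log(z + 2).
Answer: log(z - 5) - 4*log(z + 2).


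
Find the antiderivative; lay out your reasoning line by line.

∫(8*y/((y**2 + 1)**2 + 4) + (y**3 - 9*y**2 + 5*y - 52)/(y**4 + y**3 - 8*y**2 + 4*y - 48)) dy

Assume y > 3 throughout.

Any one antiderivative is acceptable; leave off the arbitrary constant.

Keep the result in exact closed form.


Step 1. Rewrite: now ∫(8*y/((y**2 + 1)**2 + 4)) dy + ∫((y**3 - 9*y**2 + 5*y - 52)/(y**4 + y**3 - 8*y**2 + 4*y - 48)) dy.
Step 2. Decompose ∫((y**3 - 9*y**2 + 5*y - 52)/(y**4 + y**3 - 8*y**2 + 4*y - 48)) dy by partial fractions, (y**3 - 9*y**2 + 5*y - 52)/(y**4 + y**3 - 8*y**2 + 4*y - 48) = 1/(y**2 + 4) + 2/(y + 4) - 1/(y - 3): now ∫(8*y/((y**2 + 1)**2 + 4)) dy + ∫(-1/(y - 3)) dy + ∫(2/(y + 4)) dy + ∫(1/(y**2 + 4)) dy.
Step 3. Evaluate the standard form [assuming y > 3]: now -log(y - 3) + ∫(8*y/((y**2 + 1)**2 + 4)) dy + ∫(2/(y + 4)) dy + ∫(1/(y**2 + 4)) dy.
Step 4. Evaluate the standard form [assuming y > -4]: now -log(y - 3) + 2*log(y + 4) + ∫(8*y/((y**2 + 1)**2 + 4)) dy + ∫(1/(y**2 + 4)) dy.
Step 5. Evaluate the standard form: now -log(y - 3) + 2*log(y + 4) + atan(y/2)/2 + ∫(8*y/((y**2 + 1)**2 + 4)) dy.
Step 6. Substitute u = y**2 + 1, turning ∫(8*y/((y**2 + 1)**2 + 4)) dy into ∫(4/(u**2 + 4)) du: now -log(y - 3) + 2*log(y + 4) + atan(y/2)/2 + ∫(4/(u**2 + 4)) du.
Step 7. Evaluate the standard form: now -log(y - 3) + 2*log(y + 4) + 2*atan(u/2) + atan(y/2)/2.
Step 8. Substitute back u = y**2 + 1: now -log(y - 3) + 2*log(y + 4) + atan(y/2)/2 + 2*atan(y**2/2 + 1/2).
Answer: -log(y - 3) + 2*log(y + 4) + atan(y/2)/2 + 2*atan(y**2/2 + 1/2).


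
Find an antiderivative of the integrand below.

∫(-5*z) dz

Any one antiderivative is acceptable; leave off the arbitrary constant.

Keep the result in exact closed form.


Answer: -5*z**2/2.


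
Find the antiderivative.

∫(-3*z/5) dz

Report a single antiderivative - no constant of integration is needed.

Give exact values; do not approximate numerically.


Answer: -3*z**2/10.


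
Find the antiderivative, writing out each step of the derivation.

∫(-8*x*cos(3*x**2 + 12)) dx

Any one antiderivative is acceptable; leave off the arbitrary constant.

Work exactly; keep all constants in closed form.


Step 1. Substitute u = x**2 + 4, turning ∫(-8*x*cos(3*x**2 + 12)) dx into ∫(-4*cos(3*u)) du: now ∫(-4*cos(3*u)) du.
Step 2. Evaluate the standard form: now -4*sin(3*u)/3.
Step 3. Substitute back u = x**2 + 4: now -4*sin(3*x**2 + 12)/3.
Answer: -4*sin(3*x**2 + 12)/3.


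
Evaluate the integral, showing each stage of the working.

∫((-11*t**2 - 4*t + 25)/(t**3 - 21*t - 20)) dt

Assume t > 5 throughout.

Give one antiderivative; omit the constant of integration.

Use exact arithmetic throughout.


Step 1. Decompose ∫((-11*t**2 - 4*t + 25)/(t**3 - 21*t - 20)) dt by partial fractions, (-11*t**2 - 4*t + 25)/(t**3 - 21*t - 20) = -5/(t + 4) - 1/(t + 1) - 5/(t - 5): now ∫(-5/(t - 5)) dt + ∫(-1/(t + 1)) dt + ∫(-5/(t + 4)) dt.
Step 2. Evaluate the standard form [assuming t > 5]: now -5*log(t - 5) + ∫(-1/(t + 1)) dt + ∫(-5/(t + 4)) dt.
Step 3. Evaluate the standard form [assuming t > -4]: now -5*log(t - 5) - 5*log(t + 4) + ∫(-1/(t + 1)) dt.
Step 4. Evaluate the standard form [assuming t > -1]: now -5*log(t - 5) - log(t + 1) - 5*log(t + 4).
Answer: -5*log(t - 5) - log(t + 1) - 5*log(t + 4).


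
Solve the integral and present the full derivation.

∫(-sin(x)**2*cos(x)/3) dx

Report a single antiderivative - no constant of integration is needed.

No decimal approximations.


Step 1. Substitute u = sin(x), turning ∫(-sin(x)**2*cos(x)/3) dx into ∫(-u**2/3) du: now ∫(-u**2/3) du.
Step 2. Evaluate the standard form: now -u**3/9.
Step 3. Substitute back u = sin(x): now -sin(x)**3/9.
Answer: -sin(x)**3/9.


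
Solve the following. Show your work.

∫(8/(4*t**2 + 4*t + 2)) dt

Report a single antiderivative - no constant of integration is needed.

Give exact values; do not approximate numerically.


Step 1. Substitute u = 2*t + 1, turning ∫(8/(4*t**2 + 4*t + 2)) dt into ∫(4/(u**2 + 1)) du: now ∫(4/(u**2 + 1)) du.
Step 2. Evaluate the standard form: now 4*atan(u).
Step 3. Substitute back u = 2*t + 1: now 4*atan(2*t + 1).
Answer: 4*atan(2*t + 1).


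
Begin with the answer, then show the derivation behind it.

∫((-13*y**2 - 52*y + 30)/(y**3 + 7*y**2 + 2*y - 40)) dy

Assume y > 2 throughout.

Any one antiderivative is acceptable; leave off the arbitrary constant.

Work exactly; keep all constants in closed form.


The answer is -3*log(y - 2) - 5*log(y + 4) - 5*log(y + 5).
Step 1. Decompose ∫((-13*y**2 - 52*y + 30)/(y**3 + 7*y**2 + 2*y - 40)) dy by partial fractions, (-13*y**2 - 52*y + 30)/(y**3 + 7*y**2 + 2*y - 40) = -5/(y + 5) - 5/(y + 4) - 3/(y - 2): now ∫(-3/(y - 2)) dy + ∫(-5/(y + 4)) dy + ∫(-5/(y + 5)) dy.
Step 2. Evaluate the standard form [assuming y > 2]: now -3*log(y - 2) + ∫(-5/(y + 4)) dy + ∫(-5/(y + 5)) dy.
Step 3. Evaluate the standard form [assuming y > -5]: now -3*log(y - 2) - 5*log(y + 5) + ∫(-5/(y + 4)) dy.
Step 4. Evaluate the standard form [assuming y > -4]: now -3*log(y - 2) - 5*log(y + 4) - 5*log(y + 5).
Answer: -3*log(y - 2) - 5*log(y + 4) - 5*log(y + 5).


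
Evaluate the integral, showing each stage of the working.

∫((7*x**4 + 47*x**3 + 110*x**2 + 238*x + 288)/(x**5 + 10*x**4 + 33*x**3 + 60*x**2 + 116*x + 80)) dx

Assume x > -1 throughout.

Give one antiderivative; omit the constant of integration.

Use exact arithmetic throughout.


Step 1. Decompose ∫((7*x**4 + 47*x**3 + 110*x**2 + 238*x + 288)/(x**5 + 10*x**4 + 33*x**3 + 60*x**2 + 116*x + 80)) dx by partial fractions, (7*x**4 + 47*x**3 + 110*x**2 + 238*x + 288)/(x**5 + 10*x**4 + 33*x**3 + 60*x**2 + 116*x + 80) = 2/(x**2 + 4) + 3/(x + 5) + 2/(x + 4) + 2/(x + 1): now ∫(2/(x + 1)) dx + ∫(2/(x + 4)) dx + ∫(3/(x + 5)) dx + ∫(2/(x**2 + 4)) dx.
Step 2. Evaluate the standard form [assuming x > -1]: now 2*log(x + 1) + ∫(2/(x + 4)) dx + ∫(3/(x + 5)) dx + ∫(2/(x**2 + 4)) dx.
Step 3. Evaluate the standard form [assuming x > -4]: now 2*log(x + 1) + 2*log(x + 4) + ∫(3/(x + 5)) dx + ∫(2/(x**2 + 4)) dx.
Step 4. Evaluate the standard form [assuming x > -5]: now 2*log(x + 1) + 2*log(x + 4) + 3*log(x + 5) + ∫(2/(x**2 + 4)) dx.
Step 5. Evaluate the standard form: now 2*log(x + 1) + 2*log(x + 4) + 3*log(x + 5) + atan(x/2).
Answer: 2*log(x + 1) + 2*log(x + 4) + 3*log(x + 5) + atan(x/2).


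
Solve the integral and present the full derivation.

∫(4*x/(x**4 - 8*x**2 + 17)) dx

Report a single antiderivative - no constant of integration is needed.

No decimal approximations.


Step 1. Substitute u = x**2 - 4, turning ∫(4*x/(x**4 - 8*x**2 + 17)) dx into ∫(2/(u**2 + 1)) du: now ∫(2/(u**2 + 1)) du.
Step 2. Evaluate the standard form: now 2*atan(u).
Step 3. Substitute back u = x**2 - 4: now 2*atan(x**2 - 4).
Answer: 2*atan(x**2 - 4).


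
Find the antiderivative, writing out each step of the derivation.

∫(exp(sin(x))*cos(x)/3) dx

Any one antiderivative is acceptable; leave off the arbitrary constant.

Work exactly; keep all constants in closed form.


Step 1. Substitute u = sin(x), turning ∫(exp(sin(x))*cos(x)/3) dx into ∫(exp(u)/3) du: now ∫(exp(u)/3) du.
Step 2. Evaluate the standard form: now exp(u)/3.
Step 3. Substitute back u = sin(x): now exp(sin(x))/3.
Answer: exp(sin(x))/3.


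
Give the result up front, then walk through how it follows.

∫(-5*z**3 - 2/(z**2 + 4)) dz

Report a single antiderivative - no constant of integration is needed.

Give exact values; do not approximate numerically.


The answer is -5*z**4/4 - atan(z/2).
Step 1. Rewrite: now ∫(-5*z**3) dz + ∫(-2/(z**2 + 4)) dz.
Step 2. Evaluate the standard form: now -5*z**4/4 + ∫(-2/(z**2 + 4)) dz.
Step 3. Evaluate the standard form: now -5*z**4/4 - atan(z/2).
Answer: -5*z**4/4 - atan(z/2).


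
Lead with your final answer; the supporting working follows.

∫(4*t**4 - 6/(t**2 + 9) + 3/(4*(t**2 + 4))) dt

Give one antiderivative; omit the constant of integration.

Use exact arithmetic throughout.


The answer is 4*t**5/5 - 2*atan(t/3) + 3*atan(t/2)/8.
Step 1. Rewrite: now ∫(4*t**4) dt + ∫(3/(4*(t**2 + 4))) dt + ∫(-6/(t**2 + 9)) dt.
Step 2. Evaluate the standard form: now -2*atan(t/3) + ∫(4*t**4) dt + ∫(3/(4*(t**2 + 4))) dt.
Step 3. Evaluate the standard form: now 4*t**5/5 - 2*atan(t/3) + ∫(3/(4*(t**2 + 4))) dt.
Step 4. Evaluate the standard form: now 4*t**5/5 - 2*atan(t/3) + 3*atan(t/2)/8.
Answer: 4*t**5/5 - 2*atan(t/3) + 3*atan(t/2)/8.


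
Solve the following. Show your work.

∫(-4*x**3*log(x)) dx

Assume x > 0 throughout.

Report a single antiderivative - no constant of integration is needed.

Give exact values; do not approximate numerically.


Step 1. Integrate ∫(-4*x**3*log(x)) dx by parts with u = log(x), dv = (-4*x**3) dx, so v = -x**4 [assuming x > 0]: now -x**4*log(x) + ∫(x**3) dx.
Step 2. Evaluate the standard form: now -x**4*log(x) + x**4/4.
Answer: -x**4*log(x) + x**4/4.


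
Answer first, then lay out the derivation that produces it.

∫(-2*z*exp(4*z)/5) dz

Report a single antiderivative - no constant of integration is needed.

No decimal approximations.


The answer is -z*exp(4*z)/10 + exp(4*z)/40.
Step 1. Integrate ∫(-2*z*exp(4*z)/5) dz by parts with u = z, dv = (-2*exp(4*z)/5) dz, so v = -exp(4*z)/10: now -z*exp(4*z)/10 + ∫(exp(4*z)/10) dz.
Step 2. Evaluate the standard form: now -z*exp(4*z)/10 + exp(4*z)/40.
Answer: -z*exp(4*z)/10 + exp(4*z)/40.


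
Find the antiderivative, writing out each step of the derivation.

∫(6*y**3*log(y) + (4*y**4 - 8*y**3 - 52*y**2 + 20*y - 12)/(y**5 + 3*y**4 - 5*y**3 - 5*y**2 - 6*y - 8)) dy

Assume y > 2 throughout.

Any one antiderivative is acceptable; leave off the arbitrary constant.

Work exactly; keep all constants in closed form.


Step 1. Rewrite: now ∫(6*y**3*log(y)) dy + ∫((4*y**4 - 8*y**3 - 52*y**2 + 20*y - 12)/(y**5 + 3*y**4 - 5*y**3 - 5*y**2 - 6*y - 8)) dy.
Step 2. Decompose ∫((4*y**4 - 8*y**3 - 52*y**2 + 20*y - 12)/(y**5 + 3*y**4 - 5*y**3 - 5*y**2 - 6*y - 8)) dy by partial fractions, (4*y**4 - 8*y**3 - 52*y**2 + 20*y - 12)/(y**5 + 3*y**4 - 5*y**3 - 5*y**2 - 6*y - 8) = -4/(y**2 + 1) + 2/(y + 4) + 4/(y + 1) - 2/(y - 2): now ∫(6*y**3*log(y)) dy + ∫(-2/(y - 2)) dy + ∫(4/(y + 1)) dy + ∫(2/(y + 4)) dy + ∫(-4/(y**2 + 1)) dy.
Step 3. Evaluate the standard form [assuming y > -4]: now 2*log(y + 4) + ∫(6*y**3*log(y)) dy + ∫(-2/(y - 2)) dy + ∫(4/(y + 1)) dy + ∫(-4/(y**2 + 1)) dy.
Step 4. Evaluate the standard form [assuming y > 2]: now -2*log(y - 2) + 2*log(y + 4) + ∫(6*y**3*log(y)) dy + ∫(4/(y + 1)) dy + ∫(-4/(y**2 + 1)) dy.
Step 5. Evaluate the standard form [assuming y > -1]: now -2*log(y - 2) + 4*log(y + 1) + 2*log(y + 4) + ∫(6*y**3*log(y)) dy + ∫(-4/(y**2 + 1)) dy.
Step 6. Evaluate the standard form: now -2*log(y - 2) + 4*log(y + 1) + 2*log(y + 4) - 4*atan(y) + ∫(6*y**3*log(y)) dy.
Step 7. Integrate ∫(6*y**3*log(y)) dy by parts with u = log(y), dv = (6*y**3) dy, so v = 3*y**4/2 [assuming y > 0]: now 3*y**4*log(y)/2 - 2*log(y - 2) + 4*log(y + 1) + 2*log(y + 4) - 4*atan(y) + ∫(-3*y**3/2) dy.
Step 8. Evaluate the standard form: now 3*y**4*log(y)/2 - 3*y**4/8 - 2*log(y - 2) + 4*log(y + 1) + 2*log(y + 4) - 4*atan(y).
Answer: 3*y**4*log(y)/2 - 3*y**4/8 - 2*log(y - 2) + 4*log(y + 1) + 2*log(y + 4) - 4*atan(y).


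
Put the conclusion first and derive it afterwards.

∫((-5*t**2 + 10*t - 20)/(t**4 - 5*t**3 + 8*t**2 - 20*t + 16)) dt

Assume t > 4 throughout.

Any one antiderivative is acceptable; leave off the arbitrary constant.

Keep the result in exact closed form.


The answer is -log(t - 4) + log(t - 1) - atan(t/2).
Step 1. Decompose ∫((-5*t**2 + 10*t - 20)/(t**4 - 5*t**3 + 8*t**2 - 20*t + 16)) dt by partial fractions, (-5*t**2 + 10*t - 20)/(t**4 - 5*t**3 + 8*t**2 - 20*t + 16) = -2/(t**2 + 4) + 1/(t - 1) - 1/(t - 4): now ∫(-1/(t - 4)) dt + ∫(1/(t - 1)) dt + ∫(-2/(t**2 + 4)) dt.
Step 2. Evaluate the standard form [assuming t > 1]: now log(t - 1) + ∫(-1/(t - 4)) dt + ∫(-2/(t**2 + 4)) dt.
Step 3. Evaluate the standard form [assuming t > 4]: now -log(t - 4) + log(t - 1) + ∫(-2/(t**2 + 4)) dt.
Step 4. Evaluate the standard form: now -log(t - 4) + log(t - 1) - atan(t/2).
Answer: -log(t - 4) + log(t - 1) - atan(t/2).


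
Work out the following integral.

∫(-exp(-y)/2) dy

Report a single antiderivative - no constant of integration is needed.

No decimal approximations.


Answer: exp(-y)/2.


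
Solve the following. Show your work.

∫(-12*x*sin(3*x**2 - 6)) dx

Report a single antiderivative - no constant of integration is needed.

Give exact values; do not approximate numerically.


Step 1. Substitute u = x**2 - 2, turning ∫(-12*x*sin(3*x**2 - 6)) dx into ∫(-6*sin(3*u)) du: now ∫(-6*sin(3*u)) du.
Step 2. Evaluate the standard form: now 2*cos(3*u).
Step 3. Substitute back u = x**2 - 2: now 2*cos(3*x**2 - 6).
Answer: 2*cos(3*x**2 - 6).


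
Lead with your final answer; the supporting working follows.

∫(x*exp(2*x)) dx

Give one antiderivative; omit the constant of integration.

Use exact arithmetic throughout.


The answer is x*exp(2*x)/2 - exp(2*x)/4.
Step 1. Integrate ∫(x*exp(2*x)) dx by parts with u = x, dv = (exp(2*x)) dx, so v = exp(2*x)/2: now x*exp(2*x)/2 + ∫(-exp(2*x)/2) dx.
Step 2. Evaluate the standard form: now x*exp(2*x)/2 - exp(2*x)/4.
Answer: x*exp(2*x)/2 - exp(2*x)/4.


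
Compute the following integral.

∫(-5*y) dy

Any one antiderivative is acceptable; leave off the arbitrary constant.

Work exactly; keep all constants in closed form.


Answer: -5*y**2/2.


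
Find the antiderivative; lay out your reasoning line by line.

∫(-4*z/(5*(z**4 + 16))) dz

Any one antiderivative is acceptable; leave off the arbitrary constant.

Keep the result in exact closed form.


Step 1. Substitute u = z**2, turning ∫(-4*z/(5*(z**4 + 16))) dz into ∫(-2/(5*(u**2 + 16))) du: now ∫(-2/(5*(u**2 + 16))) du.
Step 2. Evaluate the standard form: now -atan(u/4)/10.
Step 3. Substitute back u = z**2: now -atan(z**2/4)/10.
Answer: -atan(z**2/4)/10.


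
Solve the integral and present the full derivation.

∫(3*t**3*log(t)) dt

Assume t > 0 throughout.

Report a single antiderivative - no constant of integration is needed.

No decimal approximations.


Step 1. Integrate ∫(3*t**3*log(t)) dt by parts with u = log(t), dv = (3*t**3) dt, so v = 3*t**4/4 [assuming t > 0]: now 3*t**4*log(t)/4 + ∫(-3*t**3/4) dt.
Step 2. Evaluate the standard form: now 3*t**4*log(t)/4 - 3*t**4/16.
Answer: 3*t**4*log(t)/4 - 3*t**4/16.


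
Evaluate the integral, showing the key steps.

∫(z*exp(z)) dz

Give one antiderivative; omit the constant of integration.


Step 1. Integrate ∫(z*exp(z)) dz by parts with u = z, dv = (exp(z)) dz, so v = exp(z): now z*exp(z) + ∫(-exp(z)) dz.
Step 2. Evaluate the standard form: now z*exp(z) - exp(z).
Answer: z*exp(z) - exp(z).


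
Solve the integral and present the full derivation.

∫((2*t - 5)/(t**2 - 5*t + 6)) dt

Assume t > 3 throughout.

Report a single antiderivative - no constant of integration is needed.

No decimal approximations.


Step 1. Decompose ∫((2*t - 5)/(t**2 - 5*t + 6)) dt by partial fractions, (2*t - 5)/(t**2 - 5*t + 6) = 1/(t - 2) + 1/(t - 3): now ∫(1/(t - 3)) dt + ∫(1/(t - 2)) dt.
Step 2. Evaluate the standard form [assuming t > 2]: now log(t - 2) + ∫(1/(t - 3)) dt.
Step 3. Evaluate the standard form [assuming t > 3]: now log(t - 3) + log(t - 2).
Answer: log(t - 3) + log(t - 2).


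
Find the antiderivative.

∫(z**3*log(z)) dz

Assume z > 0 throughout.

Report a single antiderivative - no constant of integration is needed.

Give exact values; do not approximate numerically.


Answer: z**4*log(z)/4 - z**4/16.
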